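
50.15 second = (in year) 1.59e-06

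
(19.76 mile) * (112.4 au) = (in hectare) 5.347e+13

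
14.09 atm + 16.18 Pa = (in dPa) 1.428e+07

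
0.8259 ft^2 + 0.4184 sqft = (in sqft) 1.244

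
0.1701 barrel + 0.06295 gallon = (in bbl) 0.1716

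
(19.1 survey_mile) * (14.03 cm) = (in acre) 1.066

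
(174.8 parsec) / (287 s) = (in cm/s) 1.879e+18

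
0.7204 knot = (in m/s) 0.3706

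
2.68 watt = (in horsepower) 0.003594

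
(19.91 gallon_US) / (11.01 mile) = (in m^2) 4.254e-06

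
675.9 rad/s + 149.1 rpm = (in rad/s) 691.5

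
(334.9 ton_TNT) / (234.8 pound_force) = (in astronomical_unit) 0.008968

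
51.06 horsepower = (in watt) 3.808e+04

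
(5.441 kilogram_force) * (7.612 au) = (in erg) 6.076e+20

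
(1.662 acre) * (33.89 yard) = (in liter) 2.084e+08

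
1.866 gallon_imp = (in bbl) 0.05336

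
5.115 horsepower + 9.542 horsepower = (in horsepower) 14.66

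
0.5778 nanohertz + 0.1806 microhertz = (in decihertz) 1.812e-06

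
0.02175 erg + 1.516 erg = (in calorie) 3.675e-08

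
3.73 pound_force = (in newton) 16.59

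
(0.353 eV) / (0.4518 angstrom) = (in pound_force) 2.814e-10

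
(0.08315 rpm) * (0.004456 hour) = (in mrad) 139.7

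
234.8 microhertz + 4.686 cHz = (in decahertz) 0.004709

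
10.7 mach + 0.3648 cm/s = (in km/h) 1.312e+04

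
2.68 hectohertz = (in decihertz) 2680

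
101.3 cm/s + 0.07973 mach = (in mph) 62.99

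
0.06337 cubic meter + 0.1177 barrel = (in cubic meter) 0.08208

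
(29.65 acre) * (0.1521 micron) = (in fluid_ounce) 617.1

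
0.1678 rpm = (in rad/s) 0.01757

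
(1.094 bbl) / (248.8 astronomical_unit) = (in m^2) 4.673e-15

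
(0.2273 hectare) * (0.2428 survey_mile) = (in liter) 8.882e+08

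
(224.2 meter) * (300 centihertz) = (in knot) 1307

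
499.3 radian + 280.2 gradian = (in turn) 80.17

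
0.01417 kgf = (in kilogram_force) 0.01417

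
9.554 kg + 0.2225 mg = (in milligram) 9.554e+06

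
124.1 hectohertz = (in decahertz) 1241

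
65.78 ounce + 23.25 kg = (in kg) 25.11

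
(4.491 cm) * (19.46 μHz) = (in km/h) 3.146e-06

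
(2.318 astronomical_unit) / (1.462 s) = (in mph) 5.306e+11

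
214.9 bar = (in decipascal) 2.149e+08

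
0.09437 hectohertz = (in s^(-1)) 9.437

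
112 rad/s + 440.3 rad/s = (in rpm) 5274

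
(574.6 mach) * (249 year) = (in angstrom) 1.536e+25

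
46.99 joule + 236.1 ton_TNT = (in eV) 6.166e+30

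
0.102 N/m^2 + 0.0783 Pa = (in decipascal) 1.803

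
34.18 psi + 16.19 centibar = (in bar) 2.519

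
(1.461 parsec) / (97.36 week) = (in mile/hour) 1.713e+09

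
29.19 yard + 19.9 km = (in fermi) 1.993e+19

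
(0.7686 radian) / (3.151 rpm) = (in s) 2.329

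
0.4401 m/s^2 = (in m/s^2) 0.4401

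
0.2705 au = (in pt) 1.147e+14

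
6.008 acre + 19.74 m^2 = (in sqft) 2.619e+05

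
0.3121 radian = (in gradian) 19.87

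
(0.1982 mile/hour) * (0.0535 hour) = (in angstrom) 1.707e+11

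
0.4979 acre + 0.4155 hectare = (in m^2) 6170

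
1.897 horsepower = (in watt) 1415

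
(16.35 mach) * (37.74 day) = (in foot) 5.956e+10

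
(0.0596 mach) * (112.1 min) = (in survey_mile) 84.81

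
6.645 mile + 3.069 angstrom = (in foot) 3.509e+04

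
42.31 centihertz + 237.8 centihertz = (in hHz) 0.02801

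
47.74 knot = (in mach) 0.07213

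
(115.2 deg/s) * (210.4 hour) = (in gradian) 9.695e+07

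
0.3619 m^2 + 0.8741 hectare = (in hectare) 0.8741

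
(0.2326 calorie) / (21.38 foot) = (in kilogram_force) 0.01523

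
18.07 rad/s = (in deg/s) 1035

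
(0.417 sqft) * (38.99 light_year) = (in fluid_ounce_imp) 5.03e+20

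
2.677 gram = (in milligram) 2677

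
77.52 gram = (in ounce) 2.734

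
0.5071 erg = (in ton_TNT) 1.212e-17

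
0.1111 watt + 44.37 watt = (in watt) 44.48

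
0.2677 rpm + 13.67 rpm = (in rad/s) 1.46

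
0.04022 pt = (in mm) 0.01419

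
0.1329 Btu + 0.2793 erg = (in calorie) 33.51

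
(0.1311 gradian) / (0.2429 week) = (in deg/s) 8.032e-07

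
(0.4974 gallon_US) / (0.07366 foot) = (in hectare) 8.386e-06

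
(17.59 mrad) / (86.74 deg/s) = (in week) 1.921e-08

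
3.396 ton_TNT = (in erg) 1.421e+17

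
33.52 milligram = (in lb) 7.39e-05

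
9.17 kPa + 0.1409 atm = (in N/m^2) 2.345e+04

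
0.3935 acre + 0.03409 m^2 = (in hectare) 0.1592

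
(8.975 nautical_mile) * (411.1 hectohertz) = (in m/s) 6.833e+08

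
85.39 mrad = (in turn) 0.01359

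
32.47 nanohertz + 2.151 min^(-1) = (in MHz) 3.585e-08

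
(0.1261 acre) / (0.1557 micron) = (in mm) 3.278e+12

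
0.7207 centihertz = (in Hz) 0.007207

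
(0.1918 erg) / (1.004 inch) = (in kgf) 7.669e-08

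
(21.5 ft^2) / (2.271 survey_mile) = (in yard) 0.0005977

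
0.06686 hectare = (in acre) 0.1652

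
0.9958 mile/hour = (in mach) 0.001307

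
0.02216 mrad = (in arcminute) 0.07618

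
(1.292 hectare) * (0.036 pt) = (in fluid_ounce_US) 5548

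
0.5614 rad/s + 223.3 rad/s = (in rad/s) 223.9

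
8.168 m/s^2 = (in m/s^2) 8.168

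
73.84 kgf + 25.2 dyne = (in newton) 724.1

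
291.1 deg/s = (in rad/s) 5.081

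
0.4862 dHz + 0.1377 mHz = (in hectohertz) 0.0004876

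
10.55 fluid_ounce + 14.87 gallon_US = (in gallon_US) 14.95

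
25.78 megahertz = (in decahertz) 2.578e+06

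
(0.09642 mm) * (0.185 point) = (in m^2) 6.293e-09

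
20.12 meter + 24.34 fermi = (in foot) 66.01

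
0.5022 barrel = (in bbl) 0.5022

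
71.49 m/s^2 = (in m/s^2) 71.49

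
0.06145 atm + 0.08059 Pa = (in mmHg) 46.7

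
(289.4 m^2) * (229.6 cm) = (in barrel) 4179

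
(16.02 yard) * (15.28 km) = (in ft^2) 2.409e+06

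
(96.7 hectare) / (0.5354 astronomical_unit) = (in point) 0.03422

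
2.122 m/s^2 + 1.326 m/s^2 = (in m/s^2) 3.448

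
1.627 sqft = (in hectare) 1.512e-05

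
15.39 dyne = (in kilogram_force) 1.569e-05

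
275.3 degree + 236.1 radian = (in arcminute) 8.282e+05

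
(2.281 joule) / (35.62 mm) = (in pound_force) 14.4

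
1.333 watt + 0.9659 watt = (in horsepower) 0.003083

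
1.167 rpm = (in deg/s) 7.002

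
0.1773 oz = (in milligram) 5026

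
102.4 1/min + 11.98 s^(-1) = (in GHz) 1.369e-08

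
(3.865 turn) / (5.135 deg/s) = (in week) 0.000448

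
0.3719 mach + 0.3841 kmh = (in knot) 246.4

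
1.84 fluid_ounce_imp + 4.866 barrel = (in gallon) 204.4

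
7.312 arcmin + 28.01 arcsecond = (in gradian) 0.1441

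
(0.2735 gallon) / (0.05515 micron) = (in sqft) 2.021e+05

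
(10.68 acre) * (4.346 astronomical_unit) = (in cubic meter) 2.81e+16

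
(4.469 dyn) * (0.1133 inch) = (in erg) 1.286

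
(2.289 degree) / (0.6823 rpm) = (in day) 6.472e-06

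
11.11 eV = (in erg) 1.78e-11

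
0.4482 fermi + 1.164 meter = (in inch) 45.83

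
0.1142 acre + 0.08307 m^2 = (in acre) 0.1142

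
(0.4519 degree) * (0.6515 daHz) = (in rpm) 0.4907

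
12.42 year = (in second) 3.917e+08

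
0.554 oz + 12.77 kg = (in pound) 28.19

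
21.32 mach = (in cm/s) 7.259e+05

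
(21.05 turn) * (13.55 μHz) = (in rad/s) 0.001792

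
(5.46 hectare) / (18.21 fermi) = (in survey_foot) 9.837e+18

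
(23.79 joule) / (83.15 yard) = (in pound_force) 0.07034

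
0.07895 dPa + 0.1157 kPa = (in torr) 0.8679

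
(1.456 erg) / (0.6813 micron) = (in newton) 0.2137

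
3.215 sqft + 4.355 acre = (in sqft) 1.897e+05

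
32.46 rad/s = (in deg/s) 1860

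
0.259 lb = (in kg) 0.1175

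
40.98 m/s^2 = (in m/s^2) 40.98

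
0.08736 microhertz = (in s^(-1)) 8.736e-08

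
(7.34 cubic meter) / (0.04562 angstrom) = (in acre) 3.976e+08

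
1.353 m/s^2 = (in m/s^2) 1.353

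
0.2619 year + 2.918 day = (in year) 0.2699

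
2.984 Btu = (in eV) 1.965e+22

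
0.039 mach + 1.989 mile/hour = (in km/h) 51.01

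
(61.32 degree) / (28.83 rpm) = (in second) 0.3545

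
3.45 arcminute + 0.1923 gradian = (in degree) 0.2306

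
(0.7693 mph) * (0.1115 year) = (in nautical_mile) 653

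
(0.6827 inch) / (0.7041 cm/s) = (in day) 2.85e-05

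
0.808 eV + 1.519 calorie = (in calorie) 1.519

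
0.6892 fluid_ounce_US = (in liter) 0.02038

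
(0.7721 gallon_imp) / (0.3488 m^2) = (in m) 0.01006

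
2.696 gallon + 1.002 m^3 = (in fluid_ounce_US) 3.423e+04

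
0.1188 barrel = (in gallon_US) 4.99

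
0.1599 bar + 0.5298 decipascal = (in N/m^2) 1.599e+04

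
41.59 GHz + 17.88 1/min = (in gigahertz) 41.59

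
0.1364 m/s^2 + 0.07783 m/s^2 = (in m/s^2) 0.2142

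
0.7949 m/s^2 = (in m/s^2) 0.7949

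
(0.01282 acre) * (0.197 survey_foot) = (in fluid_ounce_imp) 1.096e+05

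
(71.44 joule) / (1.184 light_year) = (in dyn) 6.378e-10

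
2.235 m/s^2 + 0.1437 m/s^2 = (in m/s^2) 2.379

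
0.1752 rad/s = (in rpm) 1.673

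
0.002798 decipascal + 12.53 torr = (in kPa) 1.671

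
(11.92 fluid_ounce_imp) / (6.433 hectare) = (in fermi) 5.265e+06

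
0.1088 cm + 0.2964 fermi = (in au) 7.273e-15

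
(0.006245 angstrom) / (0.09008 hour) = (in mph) 4.308e-15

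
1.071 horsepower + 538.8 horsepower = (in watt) 4.026e+05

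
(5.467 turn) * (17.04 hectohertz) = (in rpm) 5.589e+05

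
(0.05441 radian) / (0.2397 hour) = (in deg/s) 0.003613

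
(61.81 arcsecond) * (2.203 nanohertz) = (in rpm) 6.304e-12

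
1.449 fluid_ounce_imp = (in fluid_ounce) 1.392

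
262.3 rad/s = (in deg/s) 1.503e+04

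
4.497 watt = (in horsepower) 0.006031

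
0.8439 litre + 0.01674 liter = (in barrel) 0.005413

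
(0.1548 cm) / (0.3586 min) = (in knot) 0.0001399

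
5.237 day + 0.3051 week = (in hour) 176.9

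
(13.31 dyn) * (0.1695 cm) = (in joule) 2.256e-07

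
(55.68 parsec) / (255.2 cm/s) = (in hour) 1.87e+14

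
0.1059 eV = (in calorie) 4.055e-21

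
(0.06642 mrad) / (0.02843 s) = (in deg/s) 0.1339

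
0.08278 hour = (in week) 0.0004927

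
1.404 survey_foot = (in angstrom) 4.279e+09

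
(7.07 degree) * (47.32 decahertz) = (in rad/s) 58.39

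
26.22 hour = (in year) 0.002993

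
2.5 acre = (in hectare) 1.012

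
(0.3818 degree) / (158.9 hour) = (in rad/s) 1.165e-08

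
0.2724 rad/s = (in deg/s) 15.61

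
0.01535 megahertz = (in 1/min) 9.21e+05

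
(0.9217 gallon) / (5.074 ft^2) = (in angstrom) 7.402e+07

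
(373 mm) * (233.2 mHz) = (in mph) 0.1946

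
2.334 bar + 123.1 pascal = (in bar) 2.335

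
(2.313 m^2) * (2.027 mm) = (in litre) 4.688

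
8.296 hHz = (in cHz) 8.296e+04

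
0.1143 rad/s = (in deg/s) 6.549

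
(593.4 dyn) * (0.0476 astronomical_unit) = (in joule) 4.226e+07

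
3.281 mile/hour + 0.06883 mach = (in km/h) 89.65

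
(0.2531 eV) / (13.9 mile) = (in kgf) 1.848e-25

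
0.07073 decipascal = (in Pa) 0.007073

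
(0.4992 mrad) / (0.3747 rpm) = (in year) 4.034e-10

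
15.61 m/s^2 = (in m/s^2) 15.61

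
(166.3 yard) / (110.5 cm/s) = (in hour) 0.03823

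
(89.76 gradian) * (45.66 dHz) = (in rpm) 61.48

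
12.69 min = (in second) 761.4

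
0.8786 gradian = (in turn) 0.002197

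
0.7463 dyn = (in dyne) 0.7463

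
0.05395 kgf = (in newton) 0.5291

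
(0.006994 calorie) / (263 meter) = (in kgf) 1.135e-05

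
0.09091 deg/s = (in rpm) 0.01515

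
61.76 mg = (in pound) 0.0001362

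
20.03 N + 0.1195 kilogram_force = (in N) 21.2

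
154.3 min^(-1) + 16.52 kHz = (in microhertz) 1.652e+10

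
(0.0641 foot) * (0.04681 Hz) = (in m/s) 0.0009146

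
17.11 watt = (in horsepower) 0.02294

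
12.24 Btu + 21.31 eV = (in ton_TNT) 3.086e-06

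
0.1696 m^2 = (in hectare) 1.696e-05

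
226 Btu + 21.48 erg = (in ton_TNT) 5.699e-05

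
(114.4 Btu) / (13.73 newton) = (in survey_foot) 2.884e+04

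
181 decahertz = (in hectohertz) 18.1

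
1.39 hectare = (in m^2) 1.39e+04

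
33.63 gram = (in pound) 0.07414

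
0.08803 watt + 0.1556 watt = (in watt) 0.2436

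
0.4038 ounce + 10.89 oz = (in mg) 3.202e+05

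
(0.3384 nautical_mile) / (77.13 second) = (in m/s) 8.125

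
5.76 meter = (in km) 0.00576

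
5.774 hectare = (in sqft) 6.215e+05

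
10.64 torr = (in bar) 0.01419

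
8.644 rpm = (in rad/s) 0.9052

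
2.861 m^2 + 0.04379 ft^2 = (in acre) 0.000708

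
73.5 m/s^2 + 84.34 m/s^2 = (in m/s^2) 157.8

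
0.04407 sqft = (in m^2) 0.004094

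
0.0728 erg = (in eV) 4.544e+10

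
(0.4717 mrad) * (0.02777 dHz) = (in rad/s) 1.31e-06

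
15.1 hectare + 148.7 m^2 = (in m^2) 1.511e+05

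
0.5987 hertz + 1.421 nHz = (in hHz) 0.005987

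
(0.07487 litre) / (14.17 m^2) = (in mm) 0.005284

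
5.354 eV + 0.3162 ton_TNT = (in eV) 8.257e+27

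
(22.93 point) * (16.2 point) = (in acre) 1.142e-08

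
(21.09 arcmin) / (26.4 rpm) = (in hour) 6.164e-07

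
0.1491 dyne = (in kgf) 1.52e-07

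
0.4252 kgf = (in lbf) 0.9374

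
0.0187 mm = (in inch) 0.0007362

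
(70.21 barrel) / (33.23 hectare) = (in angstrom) 3.359e+05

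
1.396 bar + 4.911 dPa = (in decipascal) 1.396e+06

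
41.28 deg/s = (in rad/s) 0.7205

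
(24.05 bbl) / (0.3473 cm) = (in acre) 0.2721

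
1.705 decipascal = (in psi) 2.473e-05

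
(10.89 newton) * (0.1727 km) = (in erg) 1.881e+10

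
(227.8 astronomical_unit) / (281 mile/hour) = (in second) 2.713e+11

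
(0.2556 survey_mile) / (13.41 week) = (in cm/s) 0.005072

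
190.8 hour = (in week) 1.136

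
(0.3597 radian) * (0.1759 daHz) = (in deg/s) 36.25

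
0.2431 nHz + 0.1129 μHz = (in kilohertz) 1.131e-10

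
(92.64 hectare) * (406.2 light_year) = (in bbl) 2.239e+25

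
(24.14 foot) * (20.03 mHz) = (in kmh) 0.5306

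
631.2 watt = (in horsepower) 0.8465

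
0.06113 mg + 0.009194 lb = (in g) 4.17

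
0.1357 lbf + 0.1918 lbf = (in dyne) 1.457e+05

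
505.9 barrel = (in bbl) 505.9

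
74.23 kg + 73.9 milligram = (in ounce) 2618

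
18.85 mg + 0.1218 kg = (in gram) 121.8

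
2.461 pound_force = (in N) 10.95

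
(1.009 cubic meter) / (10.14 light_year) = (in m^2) 1.052e-17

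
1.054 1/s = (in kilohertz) 0.001054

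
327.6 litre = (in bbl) 2.061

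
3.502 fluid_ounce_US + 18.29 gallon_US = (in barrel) 0.4361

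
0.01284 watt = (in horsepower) 1.722e-05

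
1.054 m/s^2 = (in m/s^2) 1.054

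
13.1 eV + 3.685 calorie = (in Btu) 0.01461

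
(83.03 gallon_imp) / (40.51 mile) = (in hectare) 5.79e-10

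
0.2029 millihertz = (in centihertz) 0.02029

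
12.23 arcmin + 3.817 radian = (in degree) 218.9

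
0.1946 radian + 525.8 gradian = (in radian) 8.454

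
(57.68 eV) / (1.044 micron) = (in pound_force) 1.99e-12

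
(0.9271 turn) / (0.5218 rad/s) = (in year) 3.54e-07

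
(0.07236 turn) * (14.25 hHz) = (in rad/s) 647.9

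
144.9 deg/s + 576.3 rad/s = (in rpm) 5527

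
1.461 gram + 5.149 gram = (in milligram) 6610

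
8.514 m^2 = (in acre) 0.002104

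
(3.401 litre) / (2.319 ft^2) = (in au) 1.055e-13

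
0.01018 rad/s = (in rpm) 0.09721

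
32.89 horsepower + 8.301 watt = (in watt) 2.453e+04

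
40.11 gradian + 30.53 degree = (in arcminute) 3998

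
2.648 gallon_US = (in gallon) 2.648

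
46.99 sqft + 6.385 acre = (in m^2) 2.584e+04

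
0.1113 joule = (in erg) 1.113e+06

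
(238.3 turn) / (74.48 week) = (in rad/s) 3.324e-05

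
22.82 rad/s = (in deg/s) 1307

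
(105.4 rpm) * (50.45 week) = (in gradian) 2.144e+10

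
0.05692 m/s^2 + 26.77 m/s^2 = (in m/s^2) 26.83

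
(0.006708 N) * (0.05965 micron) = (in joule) 4.001e-10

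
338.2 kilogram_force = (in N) 3317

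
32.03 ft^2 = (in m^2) 2.976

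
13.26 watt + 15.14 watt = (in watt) 28.4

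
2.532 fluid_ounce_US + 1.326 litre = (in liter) 1.401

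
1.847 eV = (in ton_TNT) 7.073e-29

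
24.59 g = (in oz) 0.8674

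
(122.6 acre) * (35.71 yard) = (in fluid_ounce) 5.478e+11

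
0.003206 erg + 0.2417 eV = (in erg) 0.003206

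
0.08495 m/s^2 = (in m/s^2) 0.08495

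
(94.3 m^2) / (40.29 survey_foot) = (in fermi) 7.679e+15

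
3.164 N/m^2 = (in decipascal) 31.64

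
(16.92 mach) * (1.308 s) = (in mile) 4.682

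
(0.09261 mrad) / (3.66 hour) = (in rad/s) 7.029e-09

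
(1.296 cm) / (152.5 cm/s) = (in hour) 2.361e-06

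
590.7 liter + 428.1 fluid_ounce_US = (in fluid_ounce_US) 2.04e+04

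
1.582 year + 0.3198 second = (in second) 4.989e+07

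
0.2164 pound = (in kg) 0.09816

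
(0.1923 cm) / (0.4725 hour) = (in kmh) 4.07e-06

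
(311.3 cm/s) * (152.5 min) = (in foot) 9.345e+04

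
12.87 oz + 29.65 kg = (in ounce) 1059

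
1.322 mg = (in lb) 2.915e-06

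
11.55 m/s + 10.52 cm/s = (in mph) 26.07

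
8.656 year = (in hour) 7.583e+04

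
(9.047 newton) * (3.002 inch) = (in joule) 0.6898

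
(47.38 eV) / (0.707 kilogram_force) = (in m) 1.095e-18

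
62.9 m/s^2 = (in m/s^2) 62.9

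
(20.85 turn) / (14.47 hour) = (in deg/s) 0.1441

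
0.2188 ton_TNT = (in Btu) 8.677e+05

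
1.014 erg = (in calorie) 2.424e-08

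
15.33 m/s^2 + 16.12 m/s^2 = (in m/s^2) 31.45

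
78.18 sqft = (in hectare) 0.0007263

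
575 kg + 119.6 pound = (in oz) 2.22e+04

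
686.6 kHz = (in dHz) 6.866e+06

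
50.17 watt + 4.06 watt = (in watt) 54.23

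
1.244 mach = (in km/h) 1525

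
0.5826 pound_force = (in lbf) 0.5826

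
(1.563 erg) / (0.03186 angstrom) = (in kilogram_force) 5003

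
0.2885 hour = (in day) 0.01202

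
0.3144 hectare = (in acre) 0.7769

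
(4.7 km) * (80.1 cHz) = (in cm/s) 3.765e+05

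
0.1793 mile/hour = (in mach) 0.0002354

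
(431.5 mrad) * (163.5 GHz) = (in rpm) 6.737e+11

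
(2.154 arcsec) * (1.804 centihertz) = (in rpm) 1.799e-06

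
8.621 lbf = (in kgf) 3.91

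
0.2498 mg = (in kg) 2.498e-07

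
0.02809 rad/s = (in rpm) 0.2682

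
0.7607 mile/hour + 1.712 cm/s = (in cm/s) 35.72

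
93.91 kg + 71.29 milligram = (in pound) 207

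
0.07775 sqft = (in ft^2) 0.07775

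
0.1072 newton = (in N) 0.1072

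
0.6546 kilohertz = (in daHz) 65.46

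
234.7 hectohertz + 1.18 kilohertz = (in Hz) 2.465e+04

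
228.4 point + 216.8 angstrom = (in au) 5.386e-13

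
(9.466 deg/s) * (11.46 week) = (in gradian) 7.29e+07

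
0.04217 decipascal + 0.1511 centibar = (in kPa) 0.1511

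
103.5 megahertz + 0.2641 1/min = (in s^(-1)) 1.035e+08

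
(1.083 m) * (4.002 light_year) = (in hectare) 4.1e+12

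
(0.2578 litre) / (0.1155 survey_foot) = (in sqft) 0.07882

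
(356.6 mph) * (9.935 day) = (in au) 0.0009147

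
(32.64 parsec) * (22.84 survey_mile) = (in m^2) 3.702e+22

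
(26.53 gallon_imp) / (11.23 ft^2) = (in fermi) 1.156e+14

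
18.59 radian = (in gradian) 1183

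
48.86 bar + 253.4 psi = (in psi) 962.1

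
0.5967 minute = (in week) 5.92e-05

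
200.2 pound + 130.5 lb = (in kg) 150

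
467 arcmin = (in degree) 7.783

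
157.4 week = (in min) 1.587e+06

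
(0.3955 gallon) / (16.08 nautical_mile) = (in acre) 1.242e-11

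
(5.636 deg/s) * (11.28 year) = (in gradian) 2.228e+09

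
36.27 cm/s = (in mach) 0.001065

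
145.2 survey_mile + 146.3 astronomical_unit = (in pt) 6.204e+16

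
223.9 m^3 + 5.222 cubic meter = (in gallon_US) 6.053e+04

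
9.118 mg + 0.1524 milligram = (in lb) 2.044e-05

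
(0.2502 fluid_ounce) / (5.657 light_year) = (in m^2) 1.383e-22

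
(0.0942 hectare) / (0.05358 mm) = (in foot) 5.768e+07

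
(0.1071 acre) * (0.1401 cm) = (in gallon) 160.4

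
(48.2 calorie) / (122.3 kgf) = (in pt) 476.6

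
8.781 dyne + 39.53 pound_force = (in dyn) 1.758e+07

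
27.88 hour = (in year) 0.003183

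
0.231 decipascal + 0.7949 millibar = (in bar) 0.0007951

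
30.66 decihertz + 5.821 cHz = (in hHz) 0.03124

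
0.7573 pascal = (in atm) 7.474e-06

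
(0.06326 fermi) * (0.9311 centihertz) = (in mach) 1.73e-21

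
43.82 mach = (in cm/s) 1.492e+06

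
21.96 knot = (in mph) 25.27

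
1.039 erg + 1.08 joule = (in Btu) 0.001024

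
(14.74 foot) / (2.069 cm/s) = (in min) 3.619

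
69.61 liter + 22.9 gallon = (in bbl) 0.9831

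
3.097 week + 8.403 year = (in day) 3089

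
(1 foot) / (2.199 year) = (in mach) 1.291e-11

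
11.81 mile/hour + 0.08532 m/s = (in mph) 12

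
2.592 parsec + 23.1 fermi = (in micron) 7.998e+22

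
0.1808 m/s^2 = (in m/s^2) 0.1808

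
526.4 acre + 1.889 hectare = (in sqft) 2.313e+07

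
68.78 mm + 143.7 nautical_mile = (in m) 2.661e+05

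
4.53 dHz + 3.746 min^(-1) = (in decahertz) 0.05154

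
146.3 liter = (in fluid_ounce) 4947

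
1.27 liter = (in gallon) 0.3355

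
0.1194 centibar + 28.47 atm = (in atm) 28.47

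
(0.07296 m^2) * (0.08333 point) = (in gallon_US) 0.0005666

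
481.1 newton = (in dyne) 4.811e+07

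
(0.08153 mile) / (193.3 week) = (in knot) 2.182e-06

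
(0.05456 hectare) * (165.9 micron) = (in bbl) 0.5693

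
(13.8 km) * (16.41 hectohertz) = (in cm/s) 2.265e+09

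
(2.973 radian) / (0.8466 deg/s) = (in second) 201.2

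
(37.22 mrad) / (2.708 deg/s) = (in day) 9.115e-06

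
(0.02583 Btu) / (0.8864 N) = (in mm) 3.074e+04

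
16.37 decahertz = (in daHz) 16.37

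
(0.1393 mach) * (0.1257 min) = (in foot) 1174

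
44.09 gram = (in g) 44.09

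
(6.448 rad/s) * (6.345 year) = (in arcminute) 4.435e+12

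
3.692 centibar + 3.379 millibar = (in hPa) 40.3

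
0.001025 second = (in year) 3.25e-11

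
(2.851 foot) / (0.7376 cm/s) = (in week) 0.0001948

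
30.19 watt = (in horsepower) 0.04049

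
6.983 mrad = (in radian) 0.006983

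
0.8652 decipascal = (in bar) 8.652e-07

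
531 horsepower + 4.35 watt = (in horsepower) 531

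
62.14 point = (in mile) 1.362e-05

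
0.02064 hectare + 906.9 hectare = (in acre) 2241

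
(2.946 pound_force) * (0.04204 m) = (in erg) 5.509e+06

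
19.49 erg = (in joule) 1.949e-06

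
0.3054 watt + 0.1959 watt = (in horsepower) 0.0006723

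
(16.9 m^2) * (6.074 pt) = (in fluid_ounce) 1225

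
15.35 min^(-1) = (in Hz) 0.2558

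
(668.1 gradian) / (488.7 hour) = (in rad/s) 5.965e-06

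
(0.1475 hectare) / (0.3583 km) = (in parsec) 1.334e-16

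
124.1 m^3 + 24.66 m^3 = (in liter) 1.488e+05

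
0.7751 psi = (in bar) 0.05344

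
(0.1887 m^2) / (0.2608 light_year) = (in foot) 2.509e-16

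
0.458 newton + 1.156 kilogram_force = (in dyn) 1.179e+06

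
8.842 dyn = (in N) 8.842e-05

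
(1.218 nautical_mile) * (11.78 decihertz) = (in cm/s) 2.657e+05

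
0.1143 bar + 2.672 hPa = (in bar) 0.117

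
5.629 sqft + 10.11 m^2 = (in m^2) 10.63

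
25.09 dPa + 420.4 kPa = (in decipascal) 4.204e+06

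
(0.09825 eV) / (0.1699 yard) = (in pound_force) 2.278e-20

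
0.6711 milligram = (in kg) 6.711e-07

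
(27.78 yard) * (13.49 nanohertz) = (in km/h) 1.234e-06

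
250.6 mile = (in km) 403.3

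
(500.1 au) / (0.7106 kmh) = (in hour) 1.053e+11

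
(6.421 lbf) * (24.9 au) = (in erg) 1.064e+21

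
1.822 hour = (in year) 0.000208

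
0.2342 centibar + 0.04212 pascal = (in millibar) 2.342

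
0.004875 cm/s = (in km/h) 0.0001755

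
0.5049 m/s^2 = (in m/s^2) 0.5049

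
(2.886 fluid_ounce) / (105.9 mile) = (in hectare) 5.008e-14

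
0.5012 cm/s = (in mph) 0.01121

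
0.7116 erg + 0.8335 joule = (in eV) 5.202e+18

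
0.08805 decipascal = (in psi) 1.277e-06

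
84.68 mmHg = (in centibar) 11.29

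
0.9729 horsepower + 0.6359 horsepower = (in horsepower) 1.609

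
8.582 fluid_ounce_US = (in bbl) 0.001596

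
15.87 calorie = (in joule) 66.4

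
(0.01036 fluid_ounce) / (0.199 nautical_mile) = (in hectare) 8.313e-14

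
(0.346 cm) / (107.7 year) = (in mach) 2.992e-15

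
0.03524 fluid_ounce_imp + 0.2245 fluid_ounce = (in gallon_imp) 0.001681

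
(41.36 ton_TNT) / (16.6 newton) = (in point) 2.955e+13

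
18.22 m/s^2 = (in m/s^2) 18.22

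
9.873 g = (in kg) 0.009873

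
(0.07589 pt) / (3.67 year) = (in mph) 5.174e-13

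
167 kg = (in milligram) 1.67e+08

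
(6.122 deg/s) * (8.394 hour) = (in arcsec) 6.66e+08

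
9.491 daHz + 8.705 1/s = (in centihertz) 1.036e+04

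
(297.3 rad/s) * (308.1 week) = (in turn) 8.817e+09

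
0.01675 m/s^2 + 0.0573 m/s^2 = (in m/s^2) 0.07405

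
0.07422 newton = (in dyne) 7422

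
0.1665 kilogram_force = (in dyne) 1.633e+05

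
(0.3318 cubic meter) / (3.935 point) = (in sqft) 2573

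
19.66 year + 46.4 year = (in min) 3.472e+07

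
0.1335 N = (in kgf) 0.01361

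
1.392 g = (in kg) 0.001392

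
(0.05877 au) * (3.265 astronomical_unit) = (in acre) 1.061e+18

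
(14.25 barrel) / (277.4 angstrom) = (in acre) 2.018e+04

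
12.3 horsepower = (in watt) 9172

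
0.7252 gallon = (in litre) 2.745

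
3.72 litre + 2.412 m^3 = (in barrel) 15.19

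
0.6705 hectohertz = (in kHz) 0.06705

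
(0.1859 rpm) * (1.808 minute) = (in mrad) 2112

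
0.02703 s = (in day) 3.128e-07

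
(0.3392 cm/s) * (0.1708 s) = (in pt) 1.642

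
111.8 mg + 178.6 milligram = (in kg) 0.0002904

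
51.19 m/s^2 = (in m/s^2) 51.19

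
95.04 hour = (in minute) 5702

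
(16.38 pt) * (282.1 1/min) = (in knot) 0.05281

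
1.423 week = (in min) 1.434e+04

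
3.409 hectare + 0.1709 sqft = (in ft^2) 3.669e+05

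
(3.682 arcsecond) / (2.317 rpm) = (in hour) 2.044e-08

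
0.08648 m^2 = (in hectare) 8.648e-06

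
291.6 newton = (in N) 291.6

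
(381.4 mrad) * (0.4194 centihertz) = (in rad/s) 0.0016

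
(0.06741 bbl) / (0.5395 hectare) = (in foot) 6.517e-06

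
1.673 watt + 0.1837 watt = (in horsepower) 0.00249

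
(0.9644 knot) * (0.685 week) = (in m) 2.055e+05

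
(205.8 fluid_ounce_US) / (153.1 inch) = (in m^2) 0.001565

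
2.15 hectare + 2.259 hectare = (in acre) 10.89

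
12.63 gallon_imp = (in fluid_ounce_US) 1942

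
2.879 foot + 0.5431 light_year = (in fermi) 5.138e+30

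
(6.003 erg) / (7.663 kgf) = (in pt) 2.264e-05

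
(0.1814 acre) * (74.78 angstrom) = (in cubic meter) 5.49e-06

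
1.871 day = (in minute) 2694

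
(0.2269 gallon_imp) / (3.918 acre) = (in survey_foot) 2.134e-07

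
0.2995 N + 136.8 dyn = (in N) 0.3009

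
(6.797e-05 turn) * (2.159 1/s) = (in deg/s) 0.05283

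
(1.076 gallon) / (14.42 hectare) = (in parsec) 9.154e-25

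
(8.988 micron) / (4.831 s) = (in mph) 4.162e-06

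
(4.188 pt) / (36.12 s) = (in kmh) 0.0001473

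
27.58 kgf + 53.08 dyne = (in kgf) 27.58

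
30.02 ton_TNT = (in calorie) 3.002e+10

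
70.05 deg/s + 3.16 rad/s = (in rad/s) 4.383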